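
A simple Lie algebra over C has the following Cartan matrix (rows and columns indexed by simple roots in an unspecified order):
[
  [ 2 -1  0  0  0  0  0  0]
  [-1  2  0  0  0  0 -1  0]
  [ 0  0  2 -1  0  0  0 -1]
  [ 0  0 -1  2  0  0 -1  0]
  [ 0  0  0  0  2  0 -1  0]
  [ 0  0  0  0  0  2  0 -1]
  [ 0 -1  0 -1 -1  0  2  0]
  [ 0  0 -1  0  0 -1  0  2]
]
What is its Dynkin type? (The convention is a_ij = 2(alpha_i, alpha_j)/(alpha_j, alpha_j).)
The matrix has rank 8 with 2's on the diagonal. Reading the off-diagonal entries as Dynkin edges (a single edge where a_ij = a_ji = -1; a double or triple edge where a_ij * a_ji = 2 or 3), the diagram is a chain of 7 nodes with one extra node attached to the third node from one end (E_8). One simple-root ordering that puts it in standard form is (alpha_1, alpha_5, alpha_2, alpha_7, alpha_4, alpha_3, alpha_8, alpha_6). So the algebra is type E_8.

E_8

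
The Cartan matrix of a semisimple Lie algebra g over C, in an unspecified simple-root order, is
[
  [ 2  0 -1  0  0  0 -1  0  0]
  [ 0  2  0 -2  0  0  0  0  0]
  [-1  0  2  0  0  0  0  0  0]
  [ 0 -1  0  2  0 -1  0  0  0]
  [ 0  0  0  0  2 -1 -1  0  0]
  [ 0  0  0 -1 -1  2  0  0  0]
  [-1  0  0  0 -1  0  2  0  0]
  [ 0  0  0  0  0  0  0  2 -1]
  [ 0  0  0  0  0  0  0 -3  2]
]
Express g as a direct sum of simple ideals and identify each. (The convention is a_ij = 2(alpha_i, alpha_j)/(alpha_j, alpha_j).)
The diagram associated to this matrix has two connected components: the simple roots {alpha_1, alpha_2, alpha_3, alpha_4, alpha_5, alpha_6, alpha_7} form a chain of 7 nodes with a double edge at one end; the terminal node there is the unique long simple root (C_7), and {alpha_8, alpha_9} form two nodes joined by a triple edge (G_2). A semisimple Lie algebra decomposes uniquely as the direct sum of simple ideals, one per connected component of its Dynkin diagram, so g ≅ C_7 ⊕ G_2 (dimension 105 + 14 = 119).

C_7 + G_2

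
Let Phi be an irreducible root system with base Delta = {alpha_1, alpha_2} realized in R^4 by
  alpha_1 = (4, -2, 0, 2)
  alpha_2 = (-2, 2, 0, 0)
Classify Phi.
Compute the Cartan integers a_ij = 2(alpha_i, alpha_j)/(alpha_j, alpha_j); the resulting 2x2 Cartan matrix is
[[2, -3], [-1, 2]].
The roots have two lengths (squared-length ratio 3:1); the short ones are alpha_{2}. The associated Dynkin diagram is two nodes joined by a triple edge (G_2), so the type is G_2.

G2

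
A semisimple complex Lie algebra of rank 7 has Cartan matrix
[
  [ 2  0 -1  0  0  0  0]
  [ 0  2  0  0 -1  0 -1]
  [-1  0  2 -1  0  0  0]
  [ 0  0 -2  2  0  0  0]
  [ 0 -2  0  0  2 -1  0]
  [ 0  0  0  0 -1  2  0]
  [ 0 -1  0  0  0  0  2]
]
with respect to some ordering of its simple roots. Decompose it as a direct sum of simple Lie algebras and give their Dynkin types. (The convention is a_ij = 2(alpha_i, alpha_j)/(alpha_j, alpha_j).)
C_3 (sp(6)) ⊕ F_4

The diagram associated to this matrix has two connected components: the simple roots {alpha_1, alpha_3, alpha_4} form a chain of 3 nodes with a double edge at one end; the terminal node there is the unique long simple root (C_3), and {alpha_2, alpha_5, alpha_6, alpha_7} form a chain of 4 nodes with a double edge between the middle two (F_4). A semisimple Lie algebra decomposes uniquely as the direct sum of simple ideals, one per connected component of its Dynkin diagram, so g ≅ C_3 ⊕ F_4 (dimension 21 + 52 = 73).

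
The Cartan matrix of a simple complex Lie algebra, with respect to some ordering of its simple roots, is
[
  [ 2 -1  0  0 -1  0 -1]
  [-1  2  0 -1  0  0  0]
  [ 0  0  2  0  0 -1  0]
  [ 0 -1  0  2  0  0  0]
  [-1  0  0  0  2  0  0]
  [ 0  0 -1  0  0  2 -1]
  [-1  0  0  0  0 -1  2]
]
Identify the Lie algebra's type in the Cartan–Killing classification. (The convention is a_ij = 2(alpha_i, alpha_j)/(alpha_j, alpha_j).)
The matrix has rank 7 with 2's on the diagonal. Reading the off-diagonal entries as Dynkin edges (a single edge where a_ij = a_ji = -1; a double or triple edge where a_ij * a_ji = 2 or 3), the diagram is a chain of 6 nodes with one extra node attached to the third node from one end (E_7). One simple-root ordering that puts it in standard form is (alpha_4, alpha_5, alpha_2, alpha_1, alpha_7, alpha_6, alpha_3). So the algebra is type E_7.

E_7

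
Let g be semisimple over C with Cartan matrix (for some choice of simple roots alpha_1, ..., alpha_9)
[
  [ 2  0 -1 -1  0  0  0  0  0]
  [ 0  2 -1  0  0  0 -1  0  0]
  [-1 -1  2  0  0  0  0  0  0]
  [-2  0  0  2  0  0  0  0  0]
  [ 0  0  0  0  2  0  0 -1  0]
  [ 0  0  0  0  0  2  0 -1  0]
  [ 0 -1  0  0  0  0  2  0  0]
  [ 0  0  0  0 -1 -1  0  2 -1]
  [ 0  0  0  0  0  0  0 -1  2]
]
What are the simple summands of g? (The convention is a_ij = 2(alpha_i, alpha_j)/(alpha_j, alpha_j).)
type C_5 ⊕ type D_4

The diagram associated to this matrix has two connected components: the simple roots {alpha_1, alpha_2, alpha_3, alpha_4, alpha_7} form a chain of 5 nodes with a double edge at one end; the terminal node there is the unique long simple root (C_5), and {alpha_5, alpha_6, alpha_8, alpha_9} form a chain of 2 nodes with a fork of two nodes at one end (D_4). A semisimple Lie algebra decomposes uniquely as the direct sum of simple ideals, one per connected component of its Dynkin diagram, so g ≅ C_5 ⊕ D_4 (dimension 55 + 28 = 83).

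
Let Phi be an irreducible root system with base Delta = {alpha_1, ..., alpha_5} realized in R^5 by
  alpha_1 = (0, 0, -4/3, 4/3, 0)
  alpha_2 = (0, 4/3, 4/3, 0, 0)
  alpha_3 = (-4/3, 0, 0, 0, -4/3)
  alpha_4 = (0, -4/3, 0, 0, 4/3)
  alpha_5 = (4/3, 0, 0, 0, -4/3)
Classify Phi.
type D_5

Compute the Cartan integers a_ij = 2(alpha_i, alpha_j)/(alpha_j, alpha_j); the resulting 5x5 Cartan matrix is
[[2, -1, 0, 0, 0], [-1, 2, 0, -1, 0], [0, 0, 2, -1, 0], [0, -1, -1, 2, -1], [0, 0, 0, -1, 2]].
All simple roots have the same length, so the diagram is simply laced. The associated Dynkin diagram is a chain of 3 nodes with a fork of two nodes at one end (D_5), so the type is D_5 (the algebra so(10)).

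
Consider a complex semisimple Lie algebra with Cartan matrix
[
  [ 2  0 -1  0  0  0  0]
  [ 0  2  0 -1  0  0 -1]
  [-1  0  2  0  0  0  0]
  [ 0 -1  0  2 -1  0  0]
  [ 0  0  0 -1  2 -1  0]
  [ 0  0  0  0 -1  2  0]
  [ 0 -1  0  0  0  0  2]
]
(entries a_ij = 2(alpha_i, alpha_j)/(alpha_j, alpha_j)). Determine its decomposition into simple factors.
The diagram associated to this matrix has two connected components: the simple roots {alpha_1, alpha_3} form a chain of 2 nodes with single edges (A_2), and {alpha_2, alpha_4, alpha_5, alpha_6, alpha_7} form a chain of 5 nodes with single edges (A_5). A semisimple Lie algebra decomposes uniquely as the direct sum of simple ideals, one per connected component of its Dynkin diagram, so g ≅ A_2 ⊕ A_5 (dimension 8 + 35 = 43).

A_2 + A_5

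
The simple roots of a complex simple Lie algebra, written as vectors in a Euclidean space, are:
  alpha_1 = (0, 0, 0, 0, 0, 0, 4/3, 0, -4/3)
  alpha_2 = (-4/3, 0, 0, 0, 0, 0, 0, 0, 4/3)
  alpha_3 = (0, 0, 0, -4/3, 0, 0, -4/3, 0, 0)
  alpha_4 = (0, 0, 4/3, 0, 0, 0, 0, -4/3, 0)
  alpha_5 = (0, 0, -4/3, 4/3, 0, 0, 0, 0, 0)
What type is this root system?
A_5

Compute the Cartan integers a_ij = 2(alpha_i, alpha_j)/(alpha_j, alpha_j); the resulting 5x5 Cartan matrix is
[[2, -1, -1, 0, 0], [-1, 2, 0, 0, 0], [-1, 0, 2, 0, -1], [0, 0, 0, 2, -1], [0, 0, -1, -1, 2]].
All simple roots have the same length, so the diagram is simply laced. The associated Dynkin diagram is a chain of 5 nodes with single edges (A_5), so the type is A_5 (the algebra sl(6)).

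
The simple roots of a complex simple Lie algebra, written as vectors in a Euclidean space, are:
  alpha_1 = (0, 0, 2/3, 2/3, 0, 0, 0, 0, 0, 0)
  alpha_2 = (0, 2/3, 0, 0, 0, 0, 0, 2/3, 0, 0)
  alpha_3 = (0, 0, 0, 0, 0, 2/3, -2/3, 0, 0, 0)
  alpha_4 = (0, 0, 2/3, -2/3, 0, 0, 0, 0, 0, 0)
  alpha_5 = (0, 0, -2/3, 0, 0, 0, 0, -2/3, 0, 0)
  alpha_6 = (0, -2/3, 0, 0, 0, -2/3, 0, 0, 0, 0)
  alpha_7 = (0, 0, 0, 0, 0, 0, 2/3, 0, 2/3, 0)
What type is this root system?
Compute the Cartan integers a_ij = 2(alpha_i, alpha_j)/(alpha_j, alpha_j); the resulting 7x7 Cartan matrix is
[[2, 0, 0, 0, -1, 0, 0], [0, 2, 0, 0, -1, -1, 0], [0, 0, 2, 0, 0, -1, -1], [0, 0, 0, 2, -1, 0, 0], [-1, -1, 0, -1, 2, 0, 0], [0, -1, -1, 0, 0, 2, 0], [0, 0, -1, 0, 0, 0, 2]].
All simple roots have the same length, so the diagram is simply laced. The associated Dynkin diagram is a chain of 5 nodes with a fork of two nodes at one end (D_7), so the type is D_7 (the algebra so(14)).

D7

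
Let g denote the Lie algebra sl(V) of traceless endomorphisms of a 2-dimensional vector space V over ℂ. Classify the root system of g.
This is sl(2), which has dimension 2^2 - 1 = 3 and rank 2 - 1 = 1 (a Cartan subalgebra is the diagonal traceless matrices). In the classification of classical Lie algebras, the special linear algebra sl(n+1) has type A_n; here n = 1, so the Dynkin diagram is a chain of 1 nodes with single edges (A_1). Hence the type is A_1.

A1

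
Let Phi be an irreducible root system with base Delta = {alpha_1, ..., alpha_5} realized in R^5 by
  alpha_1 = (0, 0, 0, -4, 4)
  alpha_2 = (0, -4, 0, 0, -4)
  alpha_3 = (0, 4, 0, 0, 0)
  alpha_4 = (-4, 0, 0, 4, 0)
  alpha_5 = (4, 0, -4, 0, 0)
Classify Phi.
Compute the Cartan integers a_ij = 2(alpha_i, alpha_j)/(alpha_j, alpha_j); the resulting 5x5 Cartan matrix is
[[2, -1, 0, -1, 0], [-1, 2, -2, 0, 0], [0, -1, 2, 0, 0], [-1, 0, 0, 2, -1], [0, 0, 0, -1, 2]].
The roots have two lengths (squared-length ratio 2:1); the short ones are alpha_{3}. The associated Dynkin diagram is a chain of 5 nodes with a double edge at one end; the terminal node there is the unique short simple root (B_5), so the type is B_5 (the algebra so(11)).

B_5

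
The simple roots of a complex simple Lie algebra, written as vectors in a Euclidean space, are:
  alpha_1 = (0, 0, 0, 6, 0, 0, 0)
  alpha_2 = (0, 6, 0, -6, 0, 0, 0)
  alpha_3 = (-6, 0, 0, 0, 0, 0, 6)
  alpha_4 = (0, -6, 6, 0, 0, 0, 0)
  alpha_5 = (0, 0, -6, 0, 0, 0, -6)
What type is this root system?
B_5

Compute the Cartan integers a_ij = 2(alpha_i, alpha_j)/(alpha_j, alpha_j); the resulting 5x5 Cartan matrix is
[[2, -1, 0, 0, 0], [-2, 2, 0, -1, 0], [0, 0, 2, 0, -1], [0, -1, 0, 2, -1], [0, 0, -1, -1, 2]].
The roots have two lengths (squared-length ratio 2:1); the short ones are alpha_{1}. The associated Dynkin diagram is a chain of 5 nodes with a double edge at one end; the terminal node there is the unique short simple root (B_5), so the type is B_5 (the algebra so(11)).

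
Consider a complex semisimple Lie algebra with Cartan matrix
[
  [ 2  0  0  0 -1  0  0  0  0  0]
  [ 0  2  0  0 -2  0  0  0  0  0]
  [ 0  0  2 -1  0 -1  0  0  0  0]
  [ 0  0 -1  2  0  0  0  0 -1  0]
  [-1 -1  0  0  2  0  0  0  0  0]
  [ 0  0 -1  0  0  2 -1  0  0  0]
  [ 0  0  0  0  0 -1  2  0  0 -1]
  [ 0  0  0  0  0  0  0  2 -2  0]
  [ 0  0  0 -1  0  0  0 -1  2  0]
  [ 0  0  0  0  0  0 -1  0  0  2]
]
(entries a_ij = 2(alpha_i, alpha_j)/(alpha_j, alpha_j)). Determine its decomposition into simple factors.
type C_3 + type C_7

The diagram associated to this matrix has two connected components: the simple roots {alpha_1, alpha_2, alpha_5} form a chain of 3 nodes with a double edge at one end; the terminal node there is the unique long simple root (C_3), and {alpha_3, alpha_4, alpha_6, alpha_7, alpha_8, alpha_9, alpha_10} form a chain of 7 nodes with a double edge at one end; the terminal node there is the unique long simple root (C_7). A semisimple Lie algebra decomposes uniquely as the direct sum of simple ideals, one per connected component of its Dynkin diagram, so g ≅ C_3 ⊕ C_7 (dimension 21 + 105 = 126).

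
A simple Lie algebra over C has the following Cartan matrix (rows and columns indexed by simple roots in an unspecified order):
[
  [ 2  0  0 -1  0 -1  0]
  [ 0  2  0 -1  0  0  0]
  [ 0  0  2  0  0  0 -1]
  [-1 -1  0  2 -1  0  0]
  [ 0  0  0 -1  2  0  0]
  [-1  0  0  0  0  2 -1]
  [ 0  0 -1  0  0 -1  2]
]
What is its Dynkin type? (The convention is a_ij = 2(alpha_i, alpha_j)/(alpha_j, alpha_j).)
D_7

The matrix has rank 7 with 2's on the diagonal. Reading the off-diagonal entries as Dynkin edges (a single edge where a_ij = a_ji = -1; a double or triple edge where a_ij * a_ji = 2 or 3), the diagram is a chain of 5 nodes with a fork of two nodes at one end (D_7). One simple-root ordering that puts it in standard form is (alpha_3, alpha_7, alpha_6, alpha_1, alpha_4, alpha_2, alpha_5). So the algebra is type D_7, i.e. so(14).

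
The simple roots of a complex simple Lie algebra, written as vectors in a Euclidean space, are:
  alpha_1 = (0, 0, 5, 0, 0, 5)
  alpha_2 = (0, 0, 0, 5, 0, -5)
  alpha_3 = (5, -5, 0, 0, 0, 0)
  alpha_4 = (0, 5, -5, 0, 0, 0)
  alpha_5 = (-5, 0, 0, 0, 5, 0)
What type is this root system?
type A_5

Compute the Cartan integers a_ij = 2(alpha_i, alpha_j)/(alpha_j, alpha_j); the resulting 5x5 Cartan matrix is
[[2, -1, 0, -1, 0], [-1, 2, 0, 0, 0], [0, 0, 2, -1, -1], [-1, 0, -1, 2, 0], [0, 0, -1, 0, 2]].
All simple roots have the same length, so the diagram is simply laced. The associated Dynkin diagram is a chain of 5 nodes with single edges (A_5), so the type is A_5 (the algebra sl(6)).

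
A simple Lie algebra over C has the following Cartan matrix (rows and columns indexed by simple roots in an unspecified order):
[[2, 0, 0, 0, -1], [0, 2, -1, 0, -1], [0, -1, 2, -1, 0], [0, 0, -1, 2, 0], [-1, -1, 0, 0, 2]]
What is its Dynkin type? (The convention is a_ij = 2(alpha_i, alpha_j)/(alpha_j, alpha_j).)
The matrix has rank 5 with 2's on the diagonal. Reading the off-diagonal entries as Dynkin edges (a single edge where a_ij = a_ji = -1; a double or triple edge where a_ij * a_ji = 2 or 3), the diagram is a chain of 5 nodes with single edges (A_5). One simple-root ordering that puts it in standard form is (alpha_4, alpha_3, alpha_2, alpha_5, alpha_1). So the algebra is type A_5, i.e. sl(6).

A_5 (sl(6))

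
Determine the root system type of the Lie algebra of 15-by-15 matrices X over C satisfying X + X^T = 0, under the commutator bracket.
This is so(15) with 15 odd, which has dimension 15(15-1)/2 = 105 and rank (15-1)/2 = 7. In the classification of classical Lie algebras, the orthogonal algebra so(2n+1) in an odd number of variables has type B_n; here n = 7, so the Dynkin diagram is a chain of 7 nodes with a double edge at one end; the terminal node there is the unique short simple root (B_7). Hence the type is B_7.

B_7 (so(15))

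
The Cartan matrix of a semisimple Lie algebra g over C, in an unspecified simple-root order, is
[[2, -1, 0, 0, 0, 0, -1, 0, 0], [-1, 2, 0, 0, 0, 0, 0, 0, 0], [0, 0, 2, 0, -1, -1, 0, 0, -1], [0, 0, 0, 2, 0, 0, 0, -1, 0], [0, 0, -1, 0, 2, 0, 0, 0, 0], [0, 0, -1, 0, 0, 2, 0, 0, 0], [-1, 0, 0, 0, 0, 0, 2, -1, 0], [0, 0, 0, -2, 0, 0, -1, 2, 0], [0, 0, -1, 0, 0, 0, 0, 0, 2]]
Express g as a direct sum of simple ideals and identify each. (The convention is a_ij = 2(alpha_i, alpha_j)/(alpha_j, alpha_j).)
type B_5 ⊕ type D_4

The diagram associated to this matrix has two connected components: the simple roots {alpha_1, alpha_2, alpha_4, alpha_7, alpha_8} form a chain of 5 nodes with a double edge at one end; the terminal node there is the unique short simple root (B_5), and {alpha_3, alpha_5, alpha_6, alpha_9} form a chain of 2 nodes with a fork of two nodes at one end (D_4). A semisimple Lie algebra decomposes uniquely as the direct sum of simple ideals, one per connected component of its Dynkin diagram, so g ≅ B_5 ⊕ D_4 (dimension 55 + 28 = 83).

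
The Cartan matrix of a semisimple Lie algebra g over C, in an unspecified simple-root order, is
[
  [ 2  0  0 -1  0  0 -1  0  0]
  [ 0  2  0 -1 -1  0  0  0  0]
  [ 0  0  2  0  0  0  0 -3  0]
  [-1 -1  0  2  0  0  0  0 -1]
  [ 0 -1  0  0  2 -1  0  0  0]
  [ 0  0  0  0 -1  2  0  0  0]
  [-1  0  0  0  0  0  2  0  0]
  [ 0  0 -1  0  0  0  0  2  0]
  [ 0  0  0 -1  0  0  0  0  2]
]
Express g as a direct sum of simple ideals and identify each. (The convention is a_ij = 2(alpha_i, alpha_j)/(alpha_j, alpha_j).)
E7 + G2

The diagram associated to this matrix has two connected components: the simple roots {alpha_1, alpha_2, alpha_4, alpha_5, alpha_6, alpha_7, alpha_9} form a chain of 6 nodes with one extra node attached to the third node from one end (E_7), and {alpha_3, alpha_8} form two nodes joined by a triple edge (G_2). A semisimple Lie algebra decomposes uniquely as the direct sum of simple ideals, one per connected component of its Dynkin diagram, so g ≅ E_7 ⊕ G_2 (dimension 133 + 14 = 147).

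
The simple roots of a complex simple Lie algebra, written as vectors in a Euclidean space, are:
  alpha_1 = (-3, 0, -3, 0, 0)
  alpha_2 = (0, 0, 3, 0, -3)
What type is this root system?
Compute the Cartan integers a_ij = 2(alpha_i, alpha_j)/(alpha_j, alpha_j); the resulting 2x2 Cartan matrix is
[[2, -1], [-1, 2]].
All simple roots have the same length, so the diagram is simply laced. The associated Dynkin diagram is a chain of 2 nodes with single edges (A_2), so the type is A_2 (the algebra sl(3)).

type A_2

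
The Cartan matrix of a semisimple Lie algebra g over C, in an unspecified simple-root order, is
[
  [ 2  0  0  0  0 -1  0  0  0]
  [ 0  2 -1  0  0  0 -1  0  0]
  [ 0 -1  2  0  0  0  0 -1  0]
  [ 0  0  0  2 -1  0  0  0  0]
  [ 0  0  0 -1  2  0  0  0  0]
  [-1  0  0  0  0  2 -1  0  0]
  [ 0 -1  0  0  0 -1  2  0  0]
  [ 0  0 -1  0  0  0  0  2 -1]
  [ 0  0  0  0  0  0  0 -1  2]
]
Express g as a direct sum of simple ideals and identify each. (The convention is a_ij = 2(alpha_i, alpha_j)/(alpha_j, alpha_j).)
The diagram associated to this matrix has two connected components: the simple roots {alpha_4, alpha_5} form a chain of 2 nodes with single edges (A_2), and {alpha_1, alpha_2, alpha_3, alpha_6, alpha_7, alpha_8, alpha_9} form a chain of 7 nodes with single edges (A_7). A semisimple Lie algebra decomposes uniquely as the direct sum of simple ideals, one per connected component of its Dynkin diagram, so g ≅ A_2 ⊕ A_7 (dimension 8 + 63 = 71).

A2 + A7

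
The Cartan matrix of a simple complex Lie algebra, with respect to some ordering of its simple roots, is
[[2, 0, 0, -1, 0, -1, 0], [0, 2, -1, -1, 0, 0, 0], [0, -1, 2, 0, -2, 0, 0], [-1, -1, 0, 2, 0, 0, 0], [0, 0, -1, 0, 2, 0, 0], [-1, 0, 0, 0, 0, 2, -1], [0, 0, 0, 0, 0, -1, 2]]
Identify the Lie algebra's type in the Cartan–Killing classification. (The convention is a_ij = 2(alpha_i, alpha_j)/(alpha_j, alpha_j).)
type B_7

The matrix has rank 7 with 2's on the diagonal. Reading the off-diagonal entries as Dynkin edges (a single edge where a_ij = a_ji = -1; a double or triple edge where a_ij * a_ji = 2 or 3), the diagram is a chain of 7 nodes with a double edge at one end; the terminal node there is the unique short simple root (B_7). One simple-root ordering that puts it in standard form is (alpha_7, alpha_6, alpha_1, alpha_4, alpha_2, alpha_3, alpha_5). So the algebra is type B_7, i.e. so(15).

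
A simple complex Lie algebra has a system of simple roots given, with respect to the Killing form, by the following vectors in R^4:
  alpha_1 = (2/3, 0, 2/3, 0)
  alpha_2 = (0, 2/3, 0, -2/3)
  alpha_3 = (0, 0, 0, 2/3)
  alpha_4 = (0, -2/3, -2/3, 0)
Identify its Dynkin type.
Compute the Cartan integers a_ij = 2(alpha_i, alpha_j)/(alpha_j, alpha_j); the resulting 4x4 Cartan matrix is
[[2, 0, 0, -1], [0, 2, -2, -1], [0, -1, 2, 0], [-1, -1, 0, 2]].
The roots have two lengths (squared-length ratio 2:1); the short ones are alpha_{3}. The associated Dynkin diagram is a chain of 4 nodes with a double edge at one end; the terminal node there is the unique short simple root (B_4), so the type is B_4 (the algebra so(9)).

type B_4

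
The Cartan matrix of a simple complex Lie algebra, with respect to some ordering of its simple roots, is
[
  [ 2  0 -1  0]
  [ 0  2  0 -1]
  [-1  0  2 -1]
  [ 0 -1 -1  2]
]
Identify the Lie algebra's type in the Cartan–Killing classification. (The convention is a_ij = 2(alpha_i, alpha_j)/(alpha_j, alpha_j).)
The matrix has rank 4 with 2's on the diagonal. Reading the off-diagonal entries as Dynkin edges (a single edge where a_ij = a_ji = -1; a double or triple edge where a_ij * a_ji = 2 or 3), the diagram is a chain of 4 nodes with single edges (A_4). One simple-root ordering that puts it in standard form is (alpha_2, alpha_4, alpha_3, alpha_1). So the algebra is type A_4, i.e. sl(5).

type A_4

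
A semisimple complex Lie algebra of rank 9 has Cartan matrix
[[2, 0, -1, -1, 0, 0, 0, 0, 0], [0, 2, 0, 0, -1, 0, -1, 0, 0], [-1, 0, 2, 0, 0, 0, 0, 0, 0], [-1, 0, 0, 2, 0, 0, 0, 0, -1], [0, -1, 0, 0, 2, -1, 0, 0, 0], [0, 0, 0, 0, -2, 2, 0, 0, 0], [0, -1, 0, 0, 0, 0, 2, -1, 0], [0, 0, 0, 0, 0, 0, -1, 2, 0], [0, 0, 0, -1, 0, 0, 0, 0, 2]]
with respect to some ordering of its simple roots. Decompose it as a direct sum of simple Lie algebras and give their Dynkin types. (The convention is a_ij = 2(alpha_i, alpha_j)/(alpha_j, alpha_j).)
The diagram associated to this matrix has two connected components: the simple roots {alpha_1, alpha_3, alpha_4, alpha_9} form a chain of 4 nodes with single edges (A_4), and {alpha_2, alpha_5, alpha_6, alpha_7, alpha_8} form a chain of 5 nodes with a double edge at one end; the terminal node there is the unique long simple root (C_5). A semisimple Lie algebra decomposes uniquely as the direct sum of simple ideals, one per connected component of its Dynkin diagram, so g ≅ A_4 ⊕ C_5 (dimension 24 + 55 = 79).

A4 + C5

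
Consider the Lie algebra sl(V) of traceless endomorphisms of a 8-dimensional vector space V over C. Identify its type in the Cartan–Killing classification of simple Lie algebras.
This is sl(8), which has dimension 8^2 - 1 = 63 and rank 8 - 1 = 7 (a Cartan subalgebra is the diagonal traceless matrices). In the classification of classical Lie algebras, the special linear algebra sl(n+1) has type A_n; here n = 7, so the Dynkin diagram is a chain of 7 nodes with single edges (A_7). Hence the type is A_7.

A_7 (sl(8))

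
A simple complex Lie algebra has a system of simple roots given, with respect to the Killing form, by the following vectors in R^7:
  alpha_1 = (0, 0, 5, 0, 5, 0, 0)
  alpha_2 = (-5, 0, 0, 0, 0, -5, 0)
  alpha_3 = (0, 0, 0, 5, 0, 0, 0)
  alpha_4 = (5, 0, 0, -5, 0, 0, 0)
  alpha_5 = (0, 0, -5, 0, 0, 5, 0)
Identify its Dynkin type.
Compute the Cartan integers a_ij = 2(alpha_i, alpha_j)/(alpha_j, alpha_j); the resulting 5x5 Cartan matrix is
[[2, 0, 0, 0, -1], [0, 2, 0, -1, -1], [0, 0, 2, -1, 0], [0, -1, -2, 2, 0], [-1, -1, 0, 0, 2]].
The roots have two lengths (squared-length ratio 2:1); the short ones are alpha_{3}. The associated Dynkin diagram is a chain of 5 nodes with a double edge at one end; the terminal node there is the unique short simple root (B_5), so the type is B_5 (the algebra so(11)).

B_5 (so(11))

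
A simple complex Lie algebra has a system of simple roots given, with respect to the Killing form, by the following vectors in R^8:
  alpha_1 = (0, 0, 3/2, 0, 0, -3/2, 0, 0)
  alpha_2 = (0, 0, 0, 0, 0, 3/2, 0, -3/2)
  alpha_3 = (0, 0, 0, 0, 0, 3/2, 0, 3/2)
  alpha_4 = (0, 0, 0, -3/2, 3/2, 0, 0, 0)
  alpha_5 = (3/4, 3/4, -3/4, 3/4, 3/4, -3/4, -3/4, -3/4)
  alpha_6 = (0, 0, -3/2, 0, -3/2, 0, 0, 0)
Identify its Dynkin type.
Compute the Cartan integers a_ij = 2(alpha_i, alpha_j)/(alpha_j, alpha_j); the resulting 6x6 Cartan matrix is
[[2, -1, -1, 0, 0, -1], [-1, 2, 0, 0, 0, 0], [-1, 0, 2, 0, -1, 0], [0, 0, 0, 2, 0, -1], [0, 0, -1, 0, 2, 0], [-1, 0, 0, -1, 0, 2]].
All simple roots have the same length, so the diagram is simply laced. The associated Dynkin diagram is a chain of 5 nodes with one extra node attached to the third node from one end (E_6), so the type is E_6.

E_6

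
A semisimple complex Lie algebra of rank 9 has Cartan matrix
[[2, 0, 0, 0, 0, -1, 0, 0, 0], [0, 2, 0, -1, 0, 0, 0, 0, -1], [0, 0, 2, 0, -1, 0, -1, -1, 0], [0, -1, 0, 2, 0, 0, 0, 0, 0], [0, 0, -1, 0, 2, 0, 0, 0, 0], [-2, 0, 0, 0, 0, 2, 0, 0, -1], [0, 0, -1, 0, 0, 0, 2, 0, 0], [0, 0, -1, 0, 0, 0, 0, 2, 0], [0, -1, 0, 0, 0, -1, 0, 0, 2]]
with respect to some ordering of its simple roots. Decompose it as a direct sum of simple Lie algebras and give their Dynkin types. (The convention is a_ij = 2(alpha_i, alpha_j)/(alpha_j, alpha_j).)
B_5 (so(11)) ⊕ D_4 (so(8))

The diagram associated to this matrix has two connected components: the simple roots {alpha_1, alpha_2, alpha_4, alpha_6, alpha_9} form a chain of 5 nodes with a double edge at one end; the terminal node there is the unique short simple root (B_5), and {alpha_3, alpha_5, alpha_7, alpha_8} form a chain of 2 nodes with a fork of two nodes at one end (D_4). A semisimple Lie algebra decomposes uniquely as the direct sum of simple ideals, one per connected component of its Dynkin diagram, so g ≅ B_5 ⊕ D_4 (dimension 55 + 28 = 83).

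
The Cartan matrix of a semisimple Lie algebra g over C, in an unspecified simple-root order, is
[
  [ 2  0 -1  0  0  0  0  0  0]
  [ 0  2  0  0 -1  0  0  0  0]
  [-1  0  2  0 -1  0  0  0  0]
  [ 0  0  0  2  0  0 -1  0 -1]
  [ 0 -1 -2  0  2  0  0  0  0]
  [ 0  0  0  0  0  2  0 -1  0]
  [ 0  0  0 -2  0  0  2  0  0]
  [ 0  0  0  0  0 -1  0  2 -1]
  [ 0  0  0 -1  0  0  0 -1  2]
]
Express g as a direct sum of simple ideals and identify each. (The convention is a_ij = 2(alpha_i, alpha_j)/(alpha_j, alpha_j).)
C_5 + F_4

The diagram associated to this matrix has two connected components: the simple roots {alpha_4, alpha_6, alpha_7, alpha_8, alpha_9} form a chain of 5 nodes with a double edge at one end; the terminal node there is the unique long simple root (C_5), and {alpha_1, alpha_2, alpha_3, alpha_5} form a chain of 4 nodes with a double edge between the middle two (F_4). A semisimple Lie algebra decomposes uniquely as the direct sum of simple ideals, one per connected component of its Dynkin diagram, so g ≅ C_5 ⊕ F_4 (dimension 55 + 52 = 107).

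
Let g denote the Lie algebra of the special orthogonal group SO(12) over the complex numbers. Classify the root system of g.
D6

This is so(12) with 12 even, which has dimension 12(12-1)/2 = 66 and rank 12/2 = 6. In the classification of classical Lie algebras, the orthogonal algebra so(2n) in an even number of variables has type D_n; here n = 6, so the Dynkin diagram is a chain of 4 nodes with a fork of two nodes at one end (D_6). Hence the type is D_6.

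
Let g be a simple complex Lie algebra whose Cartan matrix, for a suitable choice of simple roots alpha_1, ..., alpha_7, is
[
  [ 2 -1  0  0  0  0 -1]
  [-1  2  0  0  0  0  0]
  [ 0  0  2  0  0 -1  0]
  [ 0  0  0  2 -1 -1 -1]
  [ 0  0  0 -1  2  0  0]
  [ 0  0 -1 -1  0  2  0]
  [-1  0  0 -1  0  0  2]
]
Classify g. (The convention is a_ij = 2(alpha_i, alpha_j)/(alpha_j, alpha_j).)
The matrix has rank 7 with 2's on the diagonal. Reading the off-diagonal entries as Dynkin edges (a single edge where a_ij = a_ji = -1; a double or triple edge where a_ij * a_ji = 2 or 3), the diagram is a chain of 6 nodes with one extra node attached to the third node from one end (E_7). One simple-root ordering that puts it in standard form is (alpha_3, alpha_5, alpha_6, alpha_4, alpha_7, alpha_1, alpha_2). So the algebra is type E_7.

type E_7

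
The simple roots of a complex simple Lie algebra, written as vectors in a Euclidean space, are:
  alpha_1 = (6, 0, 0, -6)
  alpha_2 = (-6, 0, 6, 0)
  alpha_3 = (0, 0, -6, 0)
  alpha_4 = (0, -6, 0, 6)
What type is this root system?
Compute the Cartan integers a_ij = 2(alpha_i, alpha_j)/(alpha_j, alpha_j); the resulting 4x4 Cartan matrix is
[[2, -1, 0, -1], [-1, 2, -2, 0], [0, -1, 2, 0], [-1, 0, 0, 2]].
The roots have two lengths (squared-length ratio 2:1); the short ones are alpha_{3}. The associated Dynkin diagram is a chain of 4 nodes with a double edge at one end; the terminal node there is the unique short simple root (B_4), so the type is B_4 (the algebra so(9)).

type B_4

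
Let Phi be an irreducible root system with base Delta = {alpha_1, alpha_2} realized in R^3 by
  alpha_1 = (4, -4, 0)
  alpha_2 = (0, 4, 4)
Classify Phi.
A_2 (sl(3))

Compute the Cartan integers a_ij = 2(alpha_i, alpha_j)/(alpha_j, alpha_j); the resulting 2x2 Cartan matrix is
[[2, -1], [-1, 2]].
All simple roots have the same length, so the diagram is simply laced. The associated Dynkin diagram is a chain of 2 nodes with single edges (A_2), so the type is A_2 (the algebra sl(3)).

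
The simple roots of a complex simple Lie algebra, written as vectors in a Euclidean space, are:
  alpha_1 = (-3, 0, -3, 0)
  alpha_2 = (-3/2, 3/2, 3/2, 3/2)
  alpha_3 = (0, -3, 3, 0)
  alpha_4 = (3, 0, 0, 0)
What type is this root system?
type F_4

Compute the Cartan integers a_ij = 2(alpha_i, alpha_j)/(alpha_j, alpha_j); the resulting 4x4 Cartan matrix is
[[2, 0, -1, -2], [0, 2, 0, -1], [-1, 0, 2, 0], [-1, -1, 0, 2]].
The roots have two lengths (squared-length ratio 2:1); the short ones are alpha_{2,4}. The associated Dynkin diagram is a chain of 4 nodes with a double edge between the middle two (F_4), so the type is F_4.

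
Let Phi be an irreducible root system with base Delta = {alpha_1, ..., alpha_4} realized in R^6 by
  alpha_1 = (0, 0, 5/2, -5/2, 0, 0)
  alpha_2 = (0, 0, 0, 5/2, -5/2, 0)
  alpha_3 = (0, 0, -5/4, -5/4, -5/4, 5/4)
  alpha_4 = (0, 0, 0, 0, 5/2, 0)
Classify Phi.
Compute the Cartan integers a_ij = 2(alpha_i, alpha_j)/(alpha_j, alpha_j); the resulting 4x4 Cartan matrix is
[[2, -1, 0, 0], [-1, 2, 0, -2], [0, 0, 2, -1], [0, -1, -1, 2]].
The roots have two lengths (squared-length ratio 2:1); the short ones are alpha_{3,4}. The associated Dynkin diagram is a chain of 4 nodes with a double edge between the middle two (F_4), so the type is F_4.

type F_4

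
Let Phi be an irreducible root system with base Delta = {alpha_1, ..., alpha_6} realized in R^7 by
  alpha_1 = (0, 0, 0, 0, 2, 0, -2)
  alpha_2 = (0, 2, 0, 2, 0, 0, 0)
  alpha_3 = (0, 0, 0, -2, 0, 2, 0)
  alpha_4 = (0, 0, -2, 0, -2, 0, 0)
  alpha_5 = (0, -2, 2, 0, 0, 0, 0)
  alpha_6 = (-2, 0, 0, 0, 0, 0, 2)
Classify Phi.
Compute the Cartan integers a_ij = 2(alpha_i, alpha_j)/(alpha_j, alpha_j); the resulting 6x6 Cartan matrix is
[[2, 0, 0, -1, 0, -1], [0, 2, -1, 0, -1, 0], [0, -1, 2, 0, 0, 0], [-1, 0, 0, 2, -1, 0], [0, -1, 0, -1, 2, 0], [-1, 0, 0, 0, 0, 2]].
All simple roots have the same length, so the diagram is simply laced. The associated Dynkin diagram is a chain of 6 nodes with single edges (A_6), so the type is A_6 (the algebra sl(7)).

A6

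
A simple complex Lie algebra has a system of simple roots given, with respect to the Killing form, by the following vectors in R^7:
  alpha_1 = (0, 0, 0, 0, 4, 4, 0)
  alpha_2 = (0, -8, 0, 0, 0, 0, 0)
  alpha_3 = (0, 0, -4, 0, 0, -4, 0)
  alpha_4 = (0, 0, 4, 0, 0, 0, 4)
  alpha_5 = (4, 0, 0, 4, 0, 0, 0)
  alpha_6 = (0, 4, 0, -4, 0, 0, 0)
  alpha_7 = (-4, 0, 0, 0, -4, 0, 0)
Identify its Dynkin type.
Compute the Cartan integers a_ij = 2(alpha_i, alpha_j)/(alpha_j, alpha_j); the resulting 7x7 Cartan matrix is
[[2, 0, -1, 0, 0, 0, -1], [0, 2, 0, 0, 0, -2, 0], [-1, 0, 2, -1, 0, 0, 0], [0, 0, -1, 2, 0, 0, 0], [0, 0, 0, 0, 2, -1, -1], [0, -1, 0, 0, -1, 2, 0], [-1, 0, 0, 0, -1, 0, 2]].
The roots have two lengths (squared-length ratio 2:1); the short ones are alpha_{1,3,4,5,6,7}. The associated Dynkin diagram is a chain of 7 nodes with a double edge at one end; the terminal node there is the unique long simple root (C_7), so the type is C_7 (the algebra sp(14)).

type C_7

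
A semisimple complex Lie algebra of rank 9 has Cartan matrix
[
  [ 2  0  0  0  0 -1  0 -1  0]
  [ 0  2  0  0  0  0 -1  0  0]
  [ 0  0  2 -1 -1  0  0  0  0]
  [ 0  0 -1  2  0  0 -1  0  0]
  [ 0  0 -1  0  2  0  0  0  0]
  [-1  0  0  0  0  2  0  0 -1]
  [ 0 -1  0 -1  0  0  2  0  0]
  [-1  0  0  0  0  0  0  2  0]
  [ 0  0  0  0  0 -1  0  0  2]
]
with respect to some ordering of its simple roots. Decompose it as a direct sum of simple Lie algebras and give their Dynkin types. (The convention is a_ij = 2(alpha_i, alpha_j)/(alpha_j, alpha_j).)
The diagram associated to this matrix has two connected components: the simple roots {alpha_1, alpha_6, alpha_8, alpha_9} form a chain of 4 nodes with single edges (A_4), and {alpha_2, alpha_3, alpha_4, alpha_5, alpha_7} form a chain of 5 nodes with single edges (A_5). A semisimple Lie algebra decomposes uniquely as the direct sum of simple ideals, one per connected component of its Dynkin diagram, so g ≅ A_4 ⊕ A_5 (dimension 24 + 35 = 59).

A_4 (sl(5)) ⊕ A_5 (sl(6))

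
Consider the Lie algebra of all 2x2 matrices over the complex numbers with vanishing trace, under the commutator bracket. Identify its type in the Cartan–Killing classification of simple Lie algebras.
A1

This is sl(2), which has dimension 2^2 - 1 = 3 and rank 2 - 1 = 1 (a Cartan subalgebra is the diagonal traceless matrices). In the classification of classical Lie algebras, the special linear algebra sl(n+1) has type A_n; here n = 1, so the Dynkin diagram is a chain of 1 nodes with single edges (A_1). Hence the type is A_1.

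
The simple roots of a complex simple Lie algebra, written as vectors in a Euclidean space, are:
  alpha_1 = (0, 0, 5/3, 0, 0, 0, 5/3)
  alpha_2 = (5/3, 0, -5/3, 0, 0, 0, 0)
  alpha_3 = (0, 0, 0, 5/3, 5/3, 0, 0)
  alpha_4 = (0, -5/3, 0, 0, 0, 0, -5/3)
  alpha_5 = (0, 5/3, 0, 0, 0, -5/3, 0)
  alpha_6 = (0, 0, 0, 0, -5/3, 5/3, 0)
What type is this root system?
Compute the Cartan integers a_ij = 2(alpha_i, alpha_j)/(alpha_j, alpha_j); the resulting 6x6 Cartan matrix is
[[2, -1, 0, -1, 0, 0], [-1, 2, 0, 0, 0, 0], [0, 0, 2, 0, 0, -1], [-1, 0, 0, 2, -1, 0], [0, 0, 0, -1, 2, -1], [0, 0, -1, 0, -1, 2]].
All simple roots have the same length, so the diagram is simply laced. The associated Dynkin diagram is a chain of 6 nodes with single edges (A_6), so the type is A_6 (the algebra sl(7)).

A6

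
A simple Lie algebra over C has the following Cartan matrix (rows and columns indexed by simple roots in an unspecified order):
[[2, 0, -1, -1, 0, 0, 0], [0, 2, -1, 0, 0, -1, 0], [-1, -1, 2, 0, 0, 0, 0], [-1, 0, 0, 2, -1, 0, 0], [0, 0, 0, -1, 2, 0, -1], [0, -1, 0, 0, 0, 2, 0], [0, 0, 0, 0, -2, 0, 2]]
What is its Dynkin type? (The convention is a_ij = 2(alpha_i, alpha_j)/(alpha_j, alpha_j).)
The matrix has rank 7 with 2's on the diagonal. Reading the off-diagonal entries as Dynkin edges (a single edge where a_ij = a_ji = -1; a double or triple edge where a_ij * a_ji = 2 or 3), the diagram is a chain of 7 nodes with a double edge at one end; the terminal node there is the unique long simple root (C_7). One simple-root ordering that puts it in standard form is (alpha_6, alpha_2, alpha_3, alpha_1, alpha_4, alpha_5, alpha_7). So the algebra is type C_7, i.e. sp(14).

C7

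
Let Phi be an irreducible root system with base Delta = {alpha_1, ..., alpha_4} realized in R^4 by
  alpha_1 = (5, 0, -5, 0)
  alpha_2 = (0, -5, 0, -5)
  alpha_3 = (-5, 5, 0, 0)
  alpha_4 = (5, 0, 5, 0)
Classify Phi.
Compute the Cartan integers a_ij = 2(alpha_i, alpha_j)/(alpha_j, alpha_j); the resulting 4x4 Cartan matrix is
[[2, 0, -1, 0], [0, 2, -1, 0], [-1, -1, 2, -1], [0, 0, -1, 2]].
All simple roots have the same length, so the diagram is simply laced. The associated Dynkin diagram is a chain of 2 nodes with a fork of two nodes at one end (D_4), so the type is D_4 (the algebra so(8)).

type D_4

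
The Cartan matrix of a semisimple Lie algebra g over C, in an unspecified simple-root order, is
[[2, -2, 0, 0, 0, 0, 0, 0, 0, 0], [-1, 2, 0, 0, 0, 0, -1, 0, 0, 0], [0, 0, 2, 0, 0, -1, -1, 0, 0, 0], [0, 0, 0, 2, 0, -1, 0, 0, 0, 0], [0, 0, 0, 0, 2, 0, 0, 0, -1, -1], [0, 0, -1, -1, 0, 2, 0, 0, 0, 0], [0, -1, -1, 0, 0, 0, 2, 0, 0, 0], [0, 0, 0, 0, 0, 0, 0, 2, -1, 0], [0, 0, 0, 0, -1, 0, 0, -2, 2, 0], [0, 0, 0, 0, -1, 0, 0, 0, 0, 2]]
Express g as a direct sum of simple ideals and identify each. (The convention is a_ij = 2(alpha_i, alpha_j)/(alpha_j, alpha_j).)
type B_4 ⊕ type C_6

The diagram associated to this matrix has two connected components: the simple roots {alpha_5, alpha_8, alpha_9, alpha_10} form a chain of 4 nodes with a double edge at one end; the terminal node there is the unique short simple root (B_4), and {alpha_1, alpha_2, alpha_3, alpha_4, alpha_6, alpha_7} form a chain of 6 nodes with a double edge at one end; the terminal node there is the unique long simple root (C_6). A semisimple Lie algebra decomposes uniquely as the direct sum of simple ideals, one per connected component of its Dynkin diagram, so g ≅ B_4 ⊕ C_6 (dimension 36 + 78 = 114).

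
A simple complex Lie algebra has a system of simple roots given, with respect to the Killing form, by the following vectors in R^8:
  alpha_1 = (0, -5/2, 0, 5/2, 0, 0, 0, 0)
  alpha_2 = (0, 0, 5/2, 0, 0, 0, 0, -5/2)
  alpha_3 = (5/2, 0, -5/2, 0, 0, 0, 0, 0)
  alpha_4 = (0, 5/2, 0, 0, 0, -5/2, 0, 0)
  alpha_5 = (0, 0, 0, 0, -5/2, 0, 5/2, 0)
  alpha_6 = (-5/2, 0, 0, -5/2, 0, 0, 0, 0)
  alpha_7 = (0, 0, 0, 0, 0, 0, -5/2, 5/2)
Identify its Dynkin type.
Compute the Cartan integers a_ij = 2(alpha_i, alpha_j)/(alpha_j, alpha_j); the resulting 7x7 Cartan matrix is
[[2, 0, 0, -1, 0, -1, 0], [0, 2, -1, 0, 0, 0, -1], [0, -1, 2, 0, 0, -1, 0], [-1, 0, 0, 2, 0, 0, 0], [0, 0, 0, 0, 2, 0, -1], [-1, 0, -1, 0, 0, 2, 0], [0, -1, 0, 0, -1, 0, 2]].
All simple roots have the same length, so the diagram is simply laced. The associated Dynkin diagram is a chain of 7 nodes with single edges (A_7), so the type is A_7 (the algebra sl(8)).

A_7 (sl(8))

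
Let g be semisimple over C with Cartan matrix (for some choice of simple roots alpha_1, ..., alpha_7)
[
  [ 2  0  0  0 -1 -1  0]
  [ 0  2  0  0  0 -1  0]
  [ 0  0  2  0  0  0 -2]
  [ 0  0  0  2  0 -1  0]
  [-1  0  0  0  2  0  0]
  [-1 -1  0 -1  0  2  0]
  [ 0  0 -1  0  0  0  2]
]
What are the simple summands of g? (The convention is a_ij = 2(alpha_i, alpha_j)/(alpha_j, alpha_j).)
The diagram associated to this matrix has two connected components: the simple roots {alpha_3, alpha_7} form a chain of 2 nodes with a double edge at one end; the terminal node there is the unique short simple root (B_2), and {alpha_1, alpha_2, alpha_4, alpha_5, alpha_6} form a chain of 3 nodes with a fork of two nodes at one end (D_5). A semisimple Lie algebra decomposes uniquely as the direct sum of simple ideals, one per connected component of its Dynkin diagram, so g ≅ B_2 ⊕ D_5 (dimension 10 + 45 = 55).

B_2 + D_5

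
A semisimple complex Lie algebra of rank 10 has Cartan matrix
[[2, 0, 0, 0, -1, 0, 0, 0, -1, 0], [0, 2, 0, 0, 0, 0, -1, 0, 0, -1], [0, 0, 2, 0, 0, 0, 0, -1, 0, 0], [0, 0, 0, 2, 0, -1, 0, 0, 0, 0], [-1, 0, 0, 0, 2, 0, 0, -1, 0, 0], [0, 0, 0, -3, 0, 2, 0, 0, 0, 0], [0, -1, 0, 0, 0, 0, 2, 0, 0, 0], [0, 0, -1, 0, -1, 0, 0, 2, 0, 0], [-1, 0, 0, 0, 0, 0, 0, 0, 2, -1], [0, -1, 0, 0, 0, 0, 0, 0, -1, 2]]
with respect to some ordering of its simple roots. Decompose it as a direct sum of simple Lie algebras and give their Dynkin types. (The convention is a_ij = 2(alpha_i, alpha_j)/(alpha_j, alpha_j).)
The diagram associated to this matrix has two connected components: the simple roots {alpha_1, alpha_2, alpha_3, alpha_5, alpha_7, alpha_8, alpha_9, alpha_10} form a chain of 8 nodes with single edges (A_8), and {alpha_4, alpha_6} form two nodes joined by a triple edge (G_2). A semisimple Lie algebra decomposes uniquely as the direct sum of simple ideals, one per connected component of its Dynkin diagram, so g ≅ A_8 ⊕ G_2 (dimension 80 + 14 = 94).

A8 + G2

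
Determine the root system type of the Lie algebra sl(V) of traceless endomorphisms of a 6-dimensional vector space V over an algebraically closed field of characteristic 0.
This is sl(6), which has dimension 6^2 - 1 = 35 and rank 6 - 1 = 5 (a Cartan subalgebra is the diagonal traceless matrices). In the classification of classical Lie algebras, the special linear algebra sl(n+1) has type A_n; here n = 5, so the Dynkin diagram is a chain of 5 nodes with single edges (A_5). Hence the type is A_5.

A5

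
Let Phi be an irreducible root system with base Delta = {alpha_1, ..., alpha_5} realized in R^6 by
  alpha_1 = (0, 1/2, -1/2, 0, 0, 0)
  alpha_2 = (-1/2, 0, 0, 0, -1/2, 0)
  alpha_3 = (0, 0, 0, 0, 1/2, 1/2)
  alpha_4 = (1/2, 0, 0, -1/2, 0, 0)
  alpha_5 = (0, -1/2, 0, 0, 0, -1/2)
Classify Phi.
A_5

Compute the Cartan integers a_ij = 2(alpha_i, alpha_j)/(alpha_j, alpha_j); the resulting 5x5 Cartan matrix is
[[2, 0, 0, 0, -1], [0, 2, -1, -1, 0], [0, -1, 2, 0, -1], [0, -1, 0, 2, 0], [-1, 0, -1, 0, 2]].
All simple roots have the same length, so the diagram is simply laced. The associated Dynkin diagram is a chain of 5 nodes with single edges (A_5), so the type is A_5 (the algebra sl(6)).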